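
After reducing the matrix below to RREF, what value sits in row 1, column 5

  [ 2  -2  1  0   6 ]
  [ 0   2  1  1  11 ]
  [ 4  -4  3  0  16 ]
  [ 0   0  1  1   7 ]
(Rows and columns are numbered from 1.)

R1 -> 1/2·R1
  [ 1  -1  1/2  0   3 ]
  [ 0   2    1  1  11 ]
  [ 4  -4    3  0  16 ]
  [ 0   0    1  1   7 ]
R3 -> R3 − 4·R1
  [ 1  -1  1/2  0   3 ]
  [ 0   2    1  1  11 ]
  [ 0   0    1  0   4 ]
  [ 0   0    1  1   7 ]
R2 -> 1/2·R2
  [ 1  -1  1/2    0     3 ]
  [ 0   1  1/2  1/2  11/2 ]
  [ 0   0    1    0     4 ]
  [ 0   0    1    1     7 ]
R4 -> R4 − R3
  [ 1  -1  1/2    0     3 ]
  [ 0   1  1/2  1/2  11/2 ]
  [ 0   0    1    0     4 ]
  [ 0   0    0    1     3 ]
R2 -> R2 − 1/2·R4
  [ 1  -1  1/2  0  3 ]
  [ 0   1  1/2  0  4 ]
  [ 0   0    1  0  4 ]
  [ 0   0    0  1  3 ]
R2 -> R2 − 1/2·R3
  [ 1  -1  1/2  0  3 ]
  [ 0   1    0  0  2 ]
  [ 0   0    1  0  4 ]
  [ 0   0    0  1  3 ]
R1 -> R1 − 1/2·R3
  [ 1  -1  0  0  1 ]
  [ 0   1  0  0  2 ]
  [ 0   0  1  0  4 ]
  [ 0   0  0  1  3 ]
R1 -> R1 + R2
  [ 1  0  0  0  3 ]
  [ 0  1  0  0  2 ]
  [ 0  0  1  0  4 ]
  [ 0  0  0  1  3 ]

3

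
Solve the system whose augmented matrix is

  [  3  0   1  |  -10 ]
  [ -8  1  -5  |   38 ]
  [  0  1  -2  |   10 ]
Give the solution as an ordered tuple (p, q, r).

r1 := 1/3·r1
  [  1  0  1/3  |  -10/3 ]
  [ -8  1   -5  |     38 ]
  [  0  1   -2  |     10 ]
r2 := r2 + 8·r1
  [ 1  0   1/3  |  -10/3 ]
  [ 0  1  -7/3  |   34/3 ]
  [ 0  1    -2  |     10 ]
r3 := r3 − r2
  [ 1  0   1/3  |  -10/3 ]
  [ 0  1  -7/3  |   34/3 ]
  [ 0  0   1/3  |   -4/3 ]
r3 := 3·r3
  [ 1  0   1/3  |  -10/3 ]
  [ 0  1  -7/3  |   34/3 ]
  [ 0  0     1  |     -4 ]
r2 := r2 + 7/3·r3
  [ 1  0  1/3  |  -10/3 ]
  [ 0  1    0  |      2 ]
  [ 0  0    1  |     -4 ]
r1 := r1 − 1/3·r3
  [ 1  0  0  |  -2 ]
  [ 0  1  0  |   2 ]
  [ 0  0  1  |  -4 ]
Reading off the last column: p = -2, q = 2, r = -4.

(-2, 2, -4)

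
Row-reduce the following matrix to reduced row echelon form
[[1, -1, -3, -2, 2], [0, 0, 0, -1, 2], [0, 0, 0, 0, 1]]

[[1, -1, -3, 0, 0], [0, 0, 0, 1, 0], [0, 0, 0, 0, 1]]

ρ2 -> -1·ρ2
ρ2 -> ρ2 + 2·ρ3
ρ1 -> ρ1 − 2·ρ3
ρ1 -> ρ1 + 2·ρ2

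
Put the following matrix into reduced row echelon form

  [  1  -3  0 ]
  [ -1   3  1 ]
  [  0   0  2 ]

Add R1 to R2.
  [ 1  -3  0 ]
  [ 0   0  1 ]
  [ 0   0  2 ]
Subtract 2 times R2 from R3.
  [ 1  -3  0 ]
  [ 0   0  1 ]
  [ 0   0  0 ]

[[1, -3, 0], [0, 0, 1], [0, 0, 0]]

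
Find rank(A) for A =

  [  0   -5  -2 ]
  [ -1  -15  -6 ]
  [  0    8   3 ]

R1 ↔ R2
  [ -1  -15  -6 ]
  [  0   -5  -2 ]
  [  0    8   3 ]
R1 ← -1·R1
  [ 1  15   6 ]
  [ 0  -5  -2 ]
  [ 0   8   3 ]
R2 ← -1/5·R2
  [ 1  15    6 ]
  [ 0   1  2/5 ]
  [ 0   8    3 ]
R3 ← R3 − 8·R2
  [ 1  15     6 ]
  [ 0   1   2/5 ]
  [ 0   0  -1/5 ]
R3 ← -5·R3
  [ 1  15    6 ]
  [ 0   1  2/5 ]
  [ 0   0    1 ]
R2 ← R2 − 2/5·R3
  [ 1  15  6 ]
  [ 0   1  0 ]
  [ 0   0  1 ]
R1 ← R1 − 6·R3
  [ 1  15  0 ]
  [ 0   1  0 ]
  [ 0   0  1 ]
R1 ← R1 − 15·R2
  [ 1  0  0 ]
  [ 0  1  0 ]
  [ 0  0  1 ]
The reduced form has 3 nonzero rows.

rank = 3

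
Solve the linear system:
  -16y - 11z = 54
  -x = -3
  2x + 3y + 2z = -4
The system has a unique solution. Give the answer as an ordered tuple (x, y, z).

(3, -2, -2)

Form the augmented matrix and row-reduce:
  [  0  -16  -11  |  54 ]
  [ -1    0    0  |  -3 ]
  [  2    3    2  |  -4 ]
Swap R1 and R2.
Multiply R1 by -1.
Subtract 2 times R1 from R3.
Multiply R2 by -1/16.
Subtract 3 times R2 from R3.
Multiply R3 by -16.
Subtract 11/16 times R3 from R2.
Reading off the last column: x = 3, y = -2, z = -2.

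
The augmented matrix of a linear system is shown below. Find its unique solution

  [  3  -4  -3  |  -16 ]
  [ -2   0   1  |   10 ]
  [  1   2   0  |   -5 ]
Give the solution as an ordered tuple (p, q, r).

Multiply ρ1 by 1/3.
  [  1  -4/3  -1  |  -16/3 ]
  [ -2     0   1  |     10 ]
  [  1     2   0  |     -5 ]
Add 2 times ρ1 to ρ2.
  [ 1  -4/3  -1  |  -16/3 ]
  [ 0  -8/3  -1  |   -2/3 ]
  [ 1     2   0  |     -5 ]
Subtract ρ1 from ρ3.
  [ 1  -4/3  -1  |  -16/3 ]
  [ 0  -8/3  -1  |   -2/3 ]
  [ 0  10/3   1  |    1/3 ]
Multiply ρ2 by -3/8.
  [ 1  -4/3   -1  |  -16/3 ]
  [ 0     1  3/8  |    1/4 ]
  [ 0  10/3    1  |    1/3 ]
Subtract 10/3 times ρ2 from ρ3.
  [ 1  -4/3    -1  |  -16/3 ]
  [ 0     1   3/8  |    1/4 ]
  [ 0     0  -1/4  |   -1/2 ]
Multiply ρ3 by -4.
  [ 1  -4/3   -1  |  -16/3 ]
  [ 0     1  3/8  |    1/4 ]
  [ 0     0    1  |      2 ]
Subtract 3/8 times ρ3 from ρ2.
  [ 1  -4/3  -1  |  -16/3 ]
  [ 0     1   0  |   -1/2 ]
  [ 0     0   1  |      2 ]
Add ρ3 to ρ1.
  [ 1  -4/3  0  |  -10/3 ]
  [ 0     1  0  |   -1/2 ]
  [ 0     0  1  |      2 ]
Add 4/3 times ρ2 to ρ1.
  [ 1  0  0  |    -4 ]
  [ 0  1  0  |  -1/2 ]
  [ 0  0  1  |     2 ]
Reading off the last column: p = -4, q = -1/2, r = 2.

(-4, -1/2, 2)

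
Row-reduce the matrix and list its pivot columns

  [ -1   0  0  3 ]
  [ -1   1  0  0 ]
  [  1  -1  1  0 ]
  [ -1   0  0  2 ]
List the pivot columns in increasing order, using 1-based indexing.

ρ1 := -1·ρ1
  [  1   0  0  -3 ]
  [ -1   1  0   0 ]
  [  1  -1  1   0 ]
  [ -1   0  0   2 ]
ρ2 := ρ2 + ρ1
  [  1   0  0  -3 ]
  [  0   1  0  -3 ]
  [  1  -1  1   0 ]
  [ -1   0  0   2 ]
ρ3 := ρ3 − ρ1
  [  1   0  0  -3 ]
  [  0   1  0  -3 ]
  [  0  -1  1   3 ]
  [ -1   0  0   2 ]
ρ4 := ρ4 + ρ1
  [ 1   0  0  -3 ]
  [ 0   1  0  -3 ]
  [ 0  -1  1   3 ]
  [ 0   0  0  -1 ]
ρ3 := ρ3 + ρ2
  [ 1  0  0  -3 ]
  [ 0  1  0  -3 ]
  [ 0  0  1   0 ]
  [ 0  0  0  -1 ]
ρ4 := -1·ρ4
  [ 1  0  0  -3 ]
  [ 0  1  0  -3 ]
  [ 0  0  1   0 ]
  [ 0  0  0   1 ]
ρ2 := ρ2 + 3·ρ4
  [ 1  0  0  -3 ]
  [ 0  1  0   0 ]
  [ 0  0  1   0 ]
  [ 0  0  0   1 ]
ρ1 := ρ1 + 3·ρ4
  [ 1  0  0  0 ]
  [ 0  1  0  0 ]
  [ 0  0  1  0 ]
  [ 0  0  0  1 ]
Pivot columns are the columns containing a leading 1.

1, 2, 3, 4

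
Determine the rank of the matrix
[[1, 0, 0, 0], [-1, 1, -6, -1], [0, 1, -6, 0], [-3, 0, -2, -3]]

rank = 4

R2 → R2 + R1
  [  1  0   0   0 ]
  [  0  1  -6  -1 ]
  [  0  1  -6   0 ]
  [ -3  0  -2  -3 ]
R4 → R4 + 3·R1
  [ 1  0   0   0 ]
  [ 0  1  -6  -1 ]
  [ 0  1  -6   0 ]
  [ 0  0  -2  -3 ]
R3 → R3 − R2
  [ 1  0   0   0 ]
  [ 0  1  -6  -1 ]
  [ 0  0   0   1 ]
  [ 0  0  -2  -3 ]
R3 ↔ R4
  [ 1  0   0   0 ]
  [ 0  1  -6  -1 ]
  [ 0  0  -2  -3 ]
  [ 0  0   0   1 ]
R3 → -1/2·R3
  [ 1  0   0    0 ]
  [ 0  1  -6   -1 ]
  [ 0  0   1  3/2 ]
  [ 0  0   0    1 ]
R3 → R3 − 3/2·R4
  [ 1  0   0   0 ]
  [ 0  1  -6  -1 ]
  [ 0  0   1   0 ]
  [ 0  0   0   1 ]
R2 → R2 + R4
  [ 1  0   0  0 ]
  [ 0  1  -6  0 ]
  [ 0  0   1  0 ]
  [ 0  0   0  1 ]
R2 → R2 + 6·R3
  [ 1  0  0  0 ]
  [ 0  1  0  0 ]
  [ 0  0  1  0 ]
  [ 0  0  0  1 ]
The reduced form has 4 nonzero rows.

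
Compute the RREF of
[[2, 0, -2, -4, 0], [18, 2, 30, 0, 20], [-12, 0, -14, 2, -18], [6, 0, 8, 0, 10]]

ρ1 -> 1/2·ρ1
  [   1  0   -1  -2    0 ]
  [  18  2   30   0   20 ]
  [ -12  0  -14   2  -18 ]
  [   6  0    8   0   10 ]
ρ2 -> ρ2 − 18·ρ1
  [   1  0   -1  -2    0 ]
  [   0  2   48  36   20 ]
  [ -12  0  -14   2  -18 ]
  [   6  0    8   0   10 ]
ρ3 -> ρ3 + 12·ρ1
  [ 1  0   -1   -2    0 ]
  [ 0  2   48   36   20 ]
  [ 0  0  -26  -22  -18 ]
  [ 6  0    8    0   10 ]
ρ4 -> ρ4 − 6·ρ1
  [ 1  0   -1   -2    0 ]
  [ 0  2   48   36   20 ]
  [ 0  0  -26  -22  -18 ]
  [ 0  0   14   12   10 ]
ρ2 -> 1/2·ρ2
  [ 1  0   -1   -2    0 ]
  [ 0  1   24   18   10 ]
  [ 0  0  -26  -22  -18 ]
  [ 0  0   14   12   10 ]
ρ3 -> -1/26·ρ3
  [ 1  0  -1     -2     0 ]
  [ 0  1  24     18    10 ]
  [ 0  0   1  11/13  9/13 ]
  [ 0  0  14     12    10 ]
ρ4 -> ρ4 − 14·ρ3
  [ 1  0  -1     -2     0 ]
  [ 0  1  24     18    10 ]
  [ 0  0   1  11/13  9/13 ]
  [ 0  0   0   2/13  4/13 ]
ρ4 -> 13/2·ρ4
  [ 1  0  -1     -2     0 ]
  [ 0  1  24     18    10 ]
  [ 0  0   1  11/13  9/13 ]
  [ 0  0   0      1     2 ]
ρ3 -> ρ3 − 11/13·ρ4
  [ 1  0  -1  -2   0 ]
  [ 0  1  24  18  10 ]
  [ 0  0   1   0  -1 ]
  [ 0  0   0   1   2 ]
ρ2 -> ρ2 − 18·ρ4
  [ 1  0  -1  -2    0 ]
  [ 0  1  24   0  -26 ]
  [ 0  0   1   0   -1 ]
  [ 0  0   0   1    2 ]
ρ1 -> ρ1 + 2·ρ4
  [ 1  0  -1  0    4 ]
  [ 0  1  24  0  -26 ]
  [ 0  0   1  0   -1 ]
  [ 0  0   0  1    2 ]
ρ2 -> ρ2 − 24·ρ3
  [ 1  0  -1  0   4 ]
  [ 0  1   0  0  -2 ]
  [ 0  0   1  0  -1 ]
  [ 0  0   0  1   2 ]
ρ1 -> ρ1 + ρ3
  [ 1  0  0  0   3 ]
  [ 0  1  0  0  -2 ]
  [ 0  0  1  0  -1 ]
  [ 0  0  0  1   2 ]

[[1, 0, 0, 0, 3], [0, 1, 0, 0, -2], [0, 0, 1, 0, -1], [0, 0, 0, 1, 2]]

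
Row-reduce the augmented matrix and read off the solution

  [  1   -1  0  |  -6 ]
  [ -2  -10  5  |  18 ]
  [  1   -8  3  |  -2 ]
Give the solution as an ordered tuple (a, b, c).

r2 → r2 + 2·r1
  [ 1   -1  0  |  -6 ]
  [ 0  -12  5  |   6 ]
  [ 1   -8  3  |  -2 ]
r3 → r3 − r1
  [ 1   -1  0  |  -6 ]
  [ 0  -12  5  |   6 ]
  [ 0   -7  3  |   4 ]
r2 → -1/12·r2
  [ 1  -1      0  |    -6 ]
  [ 0   1  -5/12  |  -1/2 ]
  [ 0  -7      3  |     4 ]
r3 → r3 + 7·r2
  [ 1  -1      0  |    -6 ]
  [ 0   1  -5/12  |  -1/2 ]
  [ 0   0   1/12  |   1/2 ]
r3 → 12·r3
  [ 1  -1      0  |    -6 ]
  [ 0   1  -5/12  |  -1/2 ]
  [ 0   0      1  |     6 ]
r2 → r2 + 5/12·r3
  [ 1  -1  0  |  -6 ]
  [ 0   1  0  |   2 ]
  [ 0   0  1  |   6 ]
r1 → r1 + r2
  [ 1  0  0  |  -4 ]
  [ 0  1  0  |   2 ]
  [ 0  0  1  |   6 ]
Reading off the last column: a = -4, b = 2, c = 6.

(-4, 2, 6)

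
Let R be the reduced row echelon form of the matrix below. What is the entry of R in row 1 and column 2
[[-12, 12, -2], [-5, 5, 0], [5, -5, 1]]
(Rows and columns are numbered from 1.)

-1

R1 := -1/12·R1
  [  1  -1  1/6 ]
  [ -5   5    0 ]
  [  5  -5    1 ]
R2 := R2 + 5·R1
  [ 1  -1  1/6 ]
  [ 0   0  5/6 ]
  [ 5  -5    1 ]
R3 := R3 − 5·R1
  [ 1  -1  1/6 ]
  [ 0   0  5/6 ]
  [ 0   0  1/6 ]
R2 := 6/5·R2
  [ 1  -1  1/6 ]
  [ 0   0    1 ]
  [ 0   0  1/6 ]
R3 := R3 − 1/6·R2
  [ 1  -1  1/6 ]
  [ 0   0    1 ]
  [ 0   0    0 ]
R1 := R1 − 1/6·R2
  [ 1  -1  0 ]
  [ 0   0  1 ]
  [ 0   0  0 ]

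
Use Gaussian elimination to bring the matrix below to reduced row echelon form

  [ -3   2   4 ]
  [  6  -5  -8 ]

R1 ← -1/3·R1
  [ 1  -2/3  -4/3 ]
  [ 6    -5    -8 ]
R2 ← R2 − 6·R1
  [ 1  -2/3  -4/3 ]
  [ 0    -1     0 ]
R2 ← -1·R2
  [ 1  -2/3  -4/3 ]
  [ 0     1     0 ]
R1 ← R1 + 2/3·R2
  [ 1  0  -4/3 ]
  [ 0  1     0 ]

[[1, 0, -4/3], [0, 1, 0]]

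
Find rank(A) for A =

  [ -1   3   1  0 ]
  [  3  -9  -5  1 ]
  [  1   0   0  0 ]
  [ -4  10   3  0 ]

rank = 4

R1 ← -1·R1
  [  1  -3  -1  0 ]
  [  3  -9  -5  1 ]
  [  1   0   0  0 ]
  [ -4  10   3  0 ]
R2 ← R2 − 3·R1
  [  1  -3  -1  0 ]
  [  0   0  -2  1 ]
  [  1   0   0  0 ]
  [ -4  10   3  0 ]
R3 ← R3 − R1
  [  1  -3  -1  0 ]
  [  0   0  -2  1 ]
  [  0   3   1  0 ]
  [ -4  10   3  0 ]
R4 ← R4 + 4·R1
  [ 1  -3  -1  0 ]
  [ 0   0  -2  1 ]
  [ 0   3   1  0 ]
  [ 0  -2  -1  0 ]
R2 ↔ R3
  [ 1  -3  -1  0 ]
  [ 0   3   1  0 ]
  [ 0   0  -2  1 ]
  [ 0  -2  -1  0 ]
R2 ← 1/3·R2
  [ 1  -3   -1  0 ]
  [ 0   1  1/3  0 ]
  [ 0   0   -2  1 ]
  [ 0  -2   -1  0 ]
R4 ← R4 + 2·R2
  [ 1  -3    -1  0 ]
  [ 0   1   1/3  0 ]
  [ 0   0    -2  1 ]
  [ 0   0  -1/3  0 ]
R3 ← -1/2·R3
  [ 1  -3    -1     0 ]
  [ 0   1   1/3     0 ]
  [ 0   0     1  -1/2 ]
  [ 0   0  -1/3     0 ]
R4 ← R4 + 1/3·R3
  [ 1  -3   -1     0 ]
  [ 0   1  1/3     0 ]
  [ 0   0    1  -1/2 ]
  [ 0   0    0  -1/6 ]
R4 ← -6·R4
  [ 1  -3   -1     0 ]
  [ 0   1  1/3     0 ]
  [ 0   0    1  -1/2 ]
  [ 0   0    0     1 ]
R3 ← R3 + 1/2·R4
  [ 1  -3   -1  0 ]
  [ 0   1  1/3  0 ]
  [ 0   0    1  0 ]
  [ 0   0    0  1 ]
R2 ← R2 − 1/3·R3
  [ 1  -3  -1  0 ]
  [ 0   1   0  0 ]
  [ 0   0   1  0 ]
  [ 0   0   0  1 ]
R1 ← R1 + R3
  [ 1  -3  0  0 ]
  [ 0   1  0  0 ]
  [ 0   0  1  0 ]
  [ 0   0  0  1 ]
R1 ← R1 + 3·R2
  [ 1  0  0  0 ]
  [ 0  1  0  0 ]
  [ 0  0  1  0 ]
  [ 0  0  0  1 ]
The reduced form has 4 nonzero rows.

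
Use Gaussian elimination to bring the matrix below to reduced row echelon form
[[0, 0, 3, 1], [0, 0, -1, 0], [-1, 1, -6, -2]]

[[1, -1, 0, 0], [0, 0, 1, 0], [0, 0, 0, 1]]

Swap R1 and R3.
Multiply R1 by -1.
Multiply R2 by -1.
Subtract 3 times R2 from R3.
Subtract 2 times R3 from R1.
Subtract 6 times R2 from R1.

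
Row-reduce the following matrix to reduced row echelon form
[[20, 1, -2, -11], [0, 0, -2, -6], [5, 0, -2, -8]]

[[1, 0, 0, -2/5], [0, 1, 0, 3], [0, 0, 1, 3]]

r1 → 1/20·r1
  [ 1  1/20  -1/10  -11/20 ]
  [ 0     0     -2      -6 ]
  [ 5     0     -2      -8 ]
r3 → r3 − 5·r1
  [ 1  1/20  -1/10  -11/20 ]
  [ 0     0     -2      -6 ]
  [ 0  -1/4   -3/2   -21/4 ]
r2 ↔ r3
  [ 1  1/20  -1/10  -11/20 ]
  [ 0  -1/4   -3/2   -21/4 ]
  [ 0     0     -2      -6 ]
r2 → -4·r2
  [ 1  1/20  -1/10  -11/20 ]
  [ 0     1      6      21 ]
  [ 0     0     -2      -6 ]
r3 → -1/2·r3
  [ 1  1/20  -1/10  -11/20 ]
  [ 0     1      6      21 ]
  [ 0     0      1       3 ]
r2 → r2 − 6·r3
  [ 1  1/20  -1/10  -11/20 ]
  [ 0     1      0       3 ]
  [ 0     0      1       3 ]
r1 → r1 + 1/10·r3
  [ 1  1/20  0  -1/4 ]
  [ 0     1  0     3 ]
  [ 0     0  1     3 ]
r1 → r1 − 1/20·r2
  [ 1  0  0  -2/5 ]
  [ 0  1  0     3 ]
  [ 0  0  1     3 ]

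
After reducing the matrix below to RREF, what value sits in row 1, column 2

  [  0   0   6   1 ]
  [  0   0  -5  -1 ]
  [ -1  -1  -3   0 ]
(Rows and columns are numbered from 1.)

1

R1 <=> R3
  [ -1  -1  -3   0 ]
  [  0   0  -5  -1 ]
  [  0   0   6   1 ]
R1 → -1·R1
  [ 1  1   3   0 ]
  [ 0  0  -5  -1 ]
  [ 0  0   6   1 ]
R2 → -1/5·R2
  [ 1  1  3    0 ]
  [ 0  0  1  1/5 ]
  [ 0  0  6    1 ]
R3 → R3 − 6·R2
  [ 1  1  3     0 ]
  [ 0  0  1   1/5 ]
  [ 0  0  0  -1/5 ]
R3 → -5·R3
  [ 1  1  3    0 ]
  [ 0  0  1  1/5 ]
  [ 0  0  0    1 ]
R2 → R2 − 1/5·R3
  [ 1  1  3  0 ]
  [ 0  0  1  0 ]
  [ 0  0  0  1 ]
R1 → R1 − 3·R2
  [ 1  1  0  0 ]
  [ 0  0  1  0 ]
  [ 0  0  0  1 ]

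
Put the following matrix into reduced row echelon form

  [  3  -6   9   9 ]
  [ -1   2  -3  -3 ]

[[1, -2, 3, 3], [0, 0, 0, 0]]

Multiply R1 by 1/3.
Add R1 to R2.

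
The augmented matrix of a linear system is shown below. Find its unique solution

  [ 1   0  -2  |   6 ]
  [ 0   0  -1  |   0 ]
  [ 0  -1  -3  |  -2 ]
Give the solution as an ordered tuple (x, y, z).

R2 <-> R3
  [ 1   0  -2  |   6 ]
  [ 0  -1  -3  |  -2 ]
  [ 0   0  -1  |   0 ]
R2 ← -1·R2
  [ 1  0  -2  |  6 ]
  [ 0  1   3  |  2 ]
  [ 0  0  -1  |  0 ]
R3 ← -1·R3
  [ 1  0  -2  |  6 ]
  [ 0  1   3  |  2 ]
  [ 0  0   1  |  0 ]
R2 ← R2 − 3·R3
  [ 1  0  -2  |  6 ]
  [ 0  1   0  |  2 ]
  [ 0  0   1  |  0 ]
R1 ← R1 + 2·R3
  [ 1  0  0  |  6 ]
  [ 0  1  0  |  2 ]
  [ 0  0  1  |  0 ]
Reading off the last column: x = 6, y = 2, z = 0.

(6, 2, 0)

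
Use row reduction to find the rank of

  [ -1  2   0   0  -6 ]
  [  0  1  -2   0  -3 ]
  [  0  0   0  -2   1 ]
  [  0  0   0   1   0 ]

ρ1 → -1·ρ1
  [ 1  -2   0   0   6 ]
  [ 0   1  -2   0  -3 ]
  [ 0   0   0  -2   1 ]
  [ 0   0   0   1   0 ]
ρ3 → -1/2·ρ3
  [ 1  -2   0  0     6 ]
  [ 0   1  -2  0    -3 ]
  [ 0   0   0  1  -1/2 ]
  [ 0   0   0  1     0 ]
ρ4 → ρ4 − ρ3
  [ 1  -2   0  0     6 ]
  [ 0   1  -2  0    -3 ]
  [ 0   0   0  1  -1/2 ]
  [ 0   0   0  0   1/2 ]
ρ4 → 2·ρ4
  [ 1  -2   0  0     6 ]
  [ 0   1  -2  0    -3 ]
  [ 0   0   0  1  -1/2 ]
  [ 0   0   0  0     1 ]
ρ3 → ρ3 + 1/2·ρ4
  [ 1  -2   0  0   6 ]
  [ 0   1  -2  0  -3 ]
  [ 0   0   0  1   0 ]
  [ 0   0   0  0   1 ]
ρ2 → ρ2 + 3·ρ4
  [ 1  -2   0  0  6 ]
  [ 0   1  -2  0  0 ]
  [ 0   0   0  1  0 ]
  [ 0   0   0  0  1 ]
ρ1 → ρ1 − 6·ρ4
  [ 1  -2   0  0  0 ]
  [ 0   1  -2  0  0 ]
  [ 0   0   0  1  0 ]
  [ 0   0   0  0  1 ]
ρ1 → ρ1 + 2·ρ2
  [ 1  0  -4  0  0 ]
  [ 0  1  -2  0  0 ]
  [ 0  0   0  1  0 ]
  [ 0  0   0  0  1 ]
The reduced form has 4 nonzero rows.

rank = 4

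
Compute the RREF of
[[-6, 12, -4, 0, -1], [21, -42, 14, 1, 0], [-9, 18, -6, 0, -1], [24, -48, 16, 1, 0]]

[[1, -2, 2/3, 0, 0], [0, 0, 0, 1, 0], [0, 0, 0, 0, 1], [0, 0, 0, 0, 0]]

Multiply r1 by -1/6.
  [  1   -2  2/3  0  1/6 ]
  [ 21  -42   14  1    0 ]
  [ -9   18   -6  0   -1 ]
  [ 24  -48   16  1    0 ]
Subtract 21 times r1 from r2.
  [  1   -2  2/3  0   1/6 ]
  [  0    0    0  1  -7/2 ]
  [ -9   18   -6  0    -1 ]
  [ 24  -48   16  1     0 ]
Add 9 times r1 to r3.
  [  1   -2  2/3  0   1/6 ]
  [  0    0    0  1  -7/2 ]
  [  0    0    0  0   1/2 ]
  [ 24  -48   16  1     0 ]
Subtract 24 times r1 from r4.
  [ 1  -2  2/3  0   1/6 ]
  [ 0   0    0  1  -7/2 ]
  [ 0   0    0  0   1/2 ]
  [ 0   0    0  1    -4 ]
Subtract r2 from r4.
  [ 1  -2  2/3  0   1/6 ]
  [ 0   0    0  1  -7/2 ]
  [ 0   0    0  0   1/2 ]
  [ 0   0    0  0  -1/2 ]
Multiply r3 by 2.
  [ 1  -2  2/3  0   1/6 ]
  [ 0   0    0  1  -7/2 ]
  [ 0   0    0  0     1 ]
  [ 0   0    0  0  -1/2 ]
Add 1/2 times r3 to r4.
  [ 1  -2  2/3  0   1/6 ]
  [ 0   0    0  1  -7/2 ]
  [ 0   0    0  0     1 ]
  [ 0   0    0  0     0 ]
Add 7/2 times r3 to r2.
  [ 1  -2  2/3  0  1/6 ]
  [ 0   0    0  1    0 ]
  [ 0   0    0  0    1 ]
  [ 0   0    0  0    0 ]
Subtract 1/6 times r3 from r1.
  [ 1  -2  2/3  0  0 ]
  [ 0   0    0  1  0 ]
  [ 0   0    0  0  1 ]
  [ 0   0    0  0  0 ]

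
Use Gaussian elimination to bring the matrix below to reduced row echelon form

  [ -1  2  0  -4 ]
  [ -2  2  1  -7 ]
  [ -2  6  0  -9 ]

R1 → -1·R1
R2 → R2 + 2·R1
R3 → R3 + 2·R1
R2 → -1/2·R2
R3 → R3 − 2·R2
R2 → R2 + 1/2·R3
R1 → R1 + 2·R2

[[1, 0, 0, 3], [0, 1, 0, -1/2], [0, 0, 1, 0]]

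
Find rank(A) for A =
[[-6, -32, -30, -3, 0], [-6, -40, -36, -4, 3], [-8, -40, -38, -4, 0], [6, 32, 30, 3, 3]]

rank = 4

Multiply R1 by -1/6.
  [  1  16/3    5  1/2  0 ]
  [ -6   -40  -36   -4  3 ]
  [ -8   -40  -38   -4  0 ]
  [  6    32   30    3  3 ]
Add 6 times R1 to R2.
  [  1  16/3    5  1/2  0 ]
  [  0    -8   -6   -1  3 ]
  [ -8   -40  -38   -4  0 ]
  [  6    32   30    3  3 ]
Add 8 times R1 to R3.
  [ 1  16/3   5  1/2  0 ]
  [ 0    -8  -6   -1  3 ]
  [ 0   8/3   2    0  0 ]
  [ 6    32  30    3  3 ]
Subtract 6 times R1 from R4.
  [ 1  16/3   5  1/2  0 ]
  [ 0    -8  -6   -1  3 ]
  [ 0   8/3   2    0  0 ]
  [ 0     0   0    0  3 ]
Multiply R2 by -1/8.
  [ 1  16/3    5  1/2     0 ]
  [ 0     1  3/4  1/8  -3/8 ]
  [ 0   8/3    2    0     0 ]
  [ 0     0    0    0     3 ]
Subtract 8/3 times R2 from R3.
  [ 1  16/3    5   1/2     0 ]
  [ 0     1  3/4   1/8  -3/8 ]
  [ 0     0    0  -1/3     1 ]
  [ 0     0    0     0     3 ]
Multiply R3 by -3.
  [ 1  16/3    5  1/2     0 ]
  [ 0     1  3/4  1/8  -3/8 ]
  [ 0     0    0    1    -3 ]
  [ 0     0    0    0     3 ]
Multiply R4 by 1/3.
  [ 1  16/3    5  1/2     0 ]
  [ 0     1  3/4  1/8  -3/8 ]
  [ 0     0    0    1    -3 ]
  [ 0     0    0    0     1 ]
Add 3 times R4 to R3.
  [ 1  16/3    5  1/2     0 ]
  [ 0     1  3/4  1/8  -3/8 ]
  [ 0     0    0    1     0 ]
  [ 0     0    0    0     1 ]
Add 3/8 times R4 to R2.
  [ 1  16/3    5  1/2  0 ]
  [ 0     1  3/4  1/8  0 ]
  [ 0     0    0    1  0 ]
  [ 0     0    0    0  1 ]
Subtract 1/8 times R3 from R2.
  [ 1  16/3    5  1/2  0 ]
  [ 0     1  3/4    0  0 ]
  [ 0     0    0    1  0 ]
  [ 0     0    0    0  1 ]
Subtract 1/2 times R3 from R1.
  [ 1  16/3    5  0  0 ]
  [ 0     1  3/4  0  0 ]
  [ 0     0    0  1  0 ]
  [ 0     0    0  0  1 ]
Subtract 16/3 times R2 from R1.
  [ 1  0    1  0  0 ]
  [ 0  1  3/4  0  0 ]
  [ 0  0    0  1  0 ]
  [ 0  0    0  0  1 ]
The reduced form has 4 nonzero rows.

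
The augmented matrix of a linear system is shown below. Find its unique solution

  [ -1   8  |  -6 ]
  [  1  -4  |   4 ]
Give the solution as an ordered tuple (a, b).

ρ1 ← -1·ρ1
ρ2 ← ρ2 − ρ1
ρ2 ← 1/4·ρ2
ρ1 ← ρ1 + 8·ρ2
Reading off the last column: a = 2, b = -1/2.

(2, -1/2)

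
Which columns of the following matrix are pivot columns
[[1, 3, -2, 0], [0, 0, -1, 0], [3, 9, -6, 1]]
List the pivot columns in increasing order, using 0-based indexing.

0, 2, 3

R3 ← R3 − 3·R1
  [ 1  3  -2  0 ]
  [ 0  0  -1  0 ]
  [ 0  0   0  1 ]
R2 ← -1·R2
  [ 1  3  -2  0 ]
  [ 0  0   1  0 ]
  [ 0  0   0  1 ]
R1 ← R1 + 2·R2
  [ 1  3  0  0 ]
  [ 0  0  1  0 ]
  [ 0  0  0  1 ]
Pivot columns are the columns containing a leading 1.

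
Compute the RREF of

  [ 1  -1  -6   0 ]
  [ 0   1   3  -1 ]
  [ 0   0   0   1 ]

R2 -> R2 + R3
  [ 1  -1  -6  0 ]
  [ 0   1   3  0 ]
  [ 0   0   0  1 ]
R1 -> R1 + R2
  [ 1  0  -3  0 ]
  [ 0  1   3  0 ]
  [ 0  0   0  1 ]

[[1, 0, -3, 0], [0, 1, 3, 0], [0, 0, 0, 1]]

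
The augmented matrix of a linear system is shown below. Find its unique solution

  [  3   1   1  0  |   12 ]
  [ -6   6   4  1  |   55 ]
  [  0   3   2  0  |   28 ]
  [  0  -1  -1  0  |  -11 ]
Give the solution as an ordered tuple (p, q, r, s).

(1/3, 6, 5, 1)

ρ1 -> 1/3·ρ1
ρ2 -> ρ2 + 6·ρ1
ρ2 -> 1/8·ρ2
ρ3 -> ρ3 − 3·ρ2
ρ4 -> ρ4 + ρ2
ρ3 -> -4·ρ3
ρ4 -> ρ4 + 1/4·ρ3
ρ4 -> 2·ρ4
ρ3 -> ρ3 − 3/2·ρ4
ρ2 -> ρ2 − 1/8·ρ4
ρ2 -> ρ2 − 3/4·ρ3
ρ1 -> ρ1 − 1/3·ρ3
ρ1 -> ρ1 − 1/3·ρ2
Reading off the last column: p = 1/3, q = 6, r = 5, s = 1.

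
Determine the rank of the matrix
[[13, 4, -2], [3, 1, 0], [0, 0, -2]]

rank = 3

r1 → 1/13·r1
  [ 1  4/13  -2/13 ]
  [ 3     1      0 ]
  [ 0     0     -2 ]
r2 → r2 − 3·r1
  [ 1  4/13  -2/13 ]
  [ 0  1/13   6/13 ]
  [ 0     0     -2 ]
r2 → 13·r2
  [ 1  4/13  -2/13 ]
  [ 0     1      6 ]
  [ 0     0     -2 ]
r3 → -1/2·r3
  [ 1  4/13  -2/13 ]
  [ 0     1      6 ]
  [ 0     0      1 ]
r2 → r2 − 6·r3
  [ 1  4/13  -2/13 ]
  [ 0     1      0 ]
  [ 0     0      1 ]
r1 → r1 + 2/13·r3
  [ 1  4/13  0 ]
  [ 0     1  0 ]
  [ 0     0  1 ]
r1 → r1 − 4/13·r2
  [ 1  0  0 ]
  [ 0  1  0 ]
  [ 0  0  1 ]
The reduced form has 3 nonzero rows.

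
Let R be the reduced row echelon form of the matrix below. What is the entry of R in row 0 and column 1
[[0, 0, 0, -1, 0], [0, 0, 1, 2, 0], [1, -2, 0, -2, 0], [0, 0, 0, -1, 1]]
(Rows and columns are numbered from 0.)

R1 ↔ R3
  [ 1  -2  0  -2  0 ]
  [ 0   0  1   2  0 ]
  [ 0   0  0  -1  0 ]
  [ 0   0  0  -1  1 ]
R3 ← -1·R3
  [ 1  -2  0  -2  0 ]
  [ 0   0  1   2  0 ]
  [ 0   0  0   1  0 ]
  [ 0   0  0  -1  1 ]
R4 ← R4 + R3
  [ 1  -2  0  -2  0 ]
  [ 0   0  1   2  0 ]
  [ 0   0  0   1  0 ]
  [ 0   0  0   0  1 ]
R2 ← R2 − 2·R3
  [ 1  -2  0  -2  0 ]
  [ 0   0  1   0  0 ]
  [ 0   0  0   1  0 ]
  [ 0   0  0   0  1 ]
R1 ← R1 + 2·R3
  [ 1  -2  0  0  0 ]
  [ 0   0  1  0  0 ]
  [ 0   0  0  1  0 ]
  [ 0   0  0  0  1 ]

-2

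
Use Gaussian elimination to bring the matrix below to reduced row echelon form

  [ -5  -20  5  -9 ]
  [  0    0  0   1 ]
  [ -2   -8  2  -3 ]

Multiply R1 by -1/5.
  [  1   4  -1  9/5 ]
  [  0   0   0    1 ]
  [ -2  -8   2   -3 ]
Add 2 times R1 to R3.
  [ 1  4  -1  9/5 ]
  [ 0  0   0    1 ]
  [ 0  0   0  3/5 ]
Subtract 3/5 times R2 from R3.
  [ 1  4  -1  9/5 ]
  [ 0  0   0    1 ]
  [ 0  0   0    0 ]
Subtract 9/5 times R2 from R1.
  [ 1  4  -1  0 ]
  [ 0  0   0  1 ]
  [ 0  0   0  0 ]

[[1, 4, -1, 0], [0, 0, 0, 1], [0, 0, 0, 0]]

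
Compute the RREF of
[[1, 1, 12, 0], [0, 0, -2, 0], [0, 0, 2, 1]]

[[1, 1, 0, 0], [0, 0, 1, 0], [0, 0, 0, 1]]

R2 → -1/2·R2
  [ 1  1  12  0 ]
  [ 0  0   1  0 ]
  [ 0  0   2  1 ]
R3 → R3 − 2·R2
  [ 1  1  12  0 ]
  [ 0  0   1  0 ]
  [ 0  0   0  1 ]
R1 → R1 − 12·R2
  [ 1  1  0  0 ]
  [ 0  0  1  0 ]
  [ 0  0  0  1 ]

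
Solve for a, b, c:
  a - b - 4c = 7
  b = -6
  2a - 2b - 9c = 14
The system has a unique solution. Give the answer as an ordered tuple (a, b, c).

(1, -6, 0)

Form the augmented matrix and row-reduce:
  [ 1  -1  -4  |   7 ]
  [ 0   1   0  |  -6 ]
  [ 2  -2  -9  |  14 ]
R3 := R3 − 2·R1
  [ 1  -1  -4  |   7 ]
  [ 0   1   0  |  -6 ]
  [ 0   0  -1  |   0 ]
R3 := -1·R3
  [ 1  -1  -4  |   7 ]
  [ 0   1   0  |  -6 ]
  [ 0   0   1  |   0 ]
R1 := R1 + 4·R3
  [ 1  -1  0  |   7 ]
  [ 0   1  0  |  -6 ]
  [ 0   0  1  |   0 ]
R1 := R1 + R2
  [ 1  0  0  |   1 ]
  [ 0  1  0  |  -6 ]
  [ 0  0  1  |   0 ]
Reading off the last column: a = 1, b = -6, c = 0.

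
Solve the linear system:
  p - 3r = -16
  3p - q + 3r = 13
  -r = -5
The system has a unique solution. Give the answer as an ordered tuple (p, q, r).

Form the augmented matrix and row-reduce:
  [ 1   0  -3  |  -16 ]
  [ 3  -1   3  |   13 ]
  [ 0   0  -1  |   -5 ]
R2 → R2 − 3·R1
R2 → -1·R2
R3 → -1·R3
R2 → R2 + 12·R3
R1 → R1 + 3·R3
Reading off the last column: p = -1, q = -1, r = 5.

(-1, -1, 5)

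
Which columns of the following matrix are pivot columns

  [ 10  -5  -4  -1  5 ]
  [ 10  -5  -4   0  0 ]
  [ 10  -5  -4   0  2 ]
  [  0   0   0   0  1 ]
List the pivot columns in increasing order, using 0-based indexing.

0, 3, 4

R1 → 1/10·R1
  [  1  -1/2  -2/5  -1/10  1/2 ]
  [ 10    -5    -4      0    0 ]
  [ 10    -5    -4      0    2 ]
  [  0     0     0      0    1 ]
R2 → R2 − 10·R1
  [  1  -1/2  -2/5  -1/10  1/2 ]
  [  0     0     0      1   -5 ]
  [ 10    -5    -4      0    2 ]
  [  0     0     0      0    1 ]
R3 → R3 − 10·R1
  [ 1  -1/2  -2/5  -1/10  1/2 ]
  [ 0     0     0      1   -5 ]
  [ 0     0     0      1   -3 ]
  [ 0     0     0      0    1 ]
R3 → R3 − R2
  [ 1  -1/2  -2/5  -1/10  1/2 ]
  [ 0     0     0      1   -5 ]
  [ 0     0     0      0    2 ]
  [ 0     0     0      0    1 ]
R3 → 1/2·R3
  [ 1  -1/2  -2/5  -1/10  1/2 ]
  [ 0     0     0      1   -5 ]
  [ 0     0     0      0    1 ]
  [ 0     0     0      0    1 ]
R4 → R4 − R3
  [ 1  -1/2  -2/5  -1/10  1/2 ]
  [ 0     0     0      1   -5 ]
  [ 0     0     0      0    1 ]
  [ 0     0     0      0    0 ]
R2 → R2 + 5·R3
  [ 1  -1/2  -2/5  -1/10  1/2 ]
  [ 0     0     0      1    0 ]
  [ 0     0     0      0    1 ]
  [ 0     0     0      0    0 ]
R1 → R1 − 1/2·R3
  [ 1  -1/2  -2/5  -1/10  0 ]
  [ 0     0     0      1  0 ]
  [ 0     0     0      0  1 ]
  [ 0     0     0      0  0 ]
R1 → R1 + 1/10·R2
  [ 1  -1/2  -2/5  0  0 ]
  [ 0     0     0  1  0 ]
  [ 0     0     0  0  1 ]
  [ 0     0     0  0  0 ]
Pivot columns are the columns containing a leading 1.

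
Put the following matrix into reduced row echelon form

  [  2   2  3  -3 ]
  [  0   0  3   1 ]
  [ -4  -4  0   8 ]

r1 → 1/2·r1
  [  1   1  3/2  -3/2 ]
  [  0   0    3     1 ]
  [ -4  -4    0     8 ]
r3 → r3 + 4·r1
  [ 1  1  3/2  -3/2 ]
  [ 0  0    3     1 ]
  [ 0  0    6     2 ]
r2 → 1/3·r2
  [ 1  1  3/2  -3/2 ]
  [ 0  0    1   1/3 ]
  [ 0  0    6     2 ]
r3 → r3 − 6·r2
  [ 1  1  3/2  -3/2 ]
  [ 0  0    1   1/3 ]
  [ 0  0    0     0 ]
r1 → r1 − 3/2·r2
  [ 1  1  0   -2 ]
  [ 0  0  1  1/3 ]
  [ 0  0  0    0 ]

[[1, 1, 0, -2], [0, 0, 1, 1/3], [0, 0, 0, 0]]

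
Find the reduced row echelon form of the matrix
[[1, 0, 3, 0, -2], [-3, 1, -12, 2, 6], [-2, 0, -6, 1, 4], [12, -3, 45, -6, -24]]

R2 ← R2 + 3·R1
  [  1   0   3   0   -2 ]
  [  0   1  -3   2    0 ]
  [ -2   0  -6   1    4 ]
  [ 12  -3  45  -6  -24 ]
R3 ← R3 + 2·R1
  [  1   0   3   0   -2 ]
  [  0   1  -3   2    0 ]
  [  0   0   0   1    0 ]
  [ 12  -3  45  -6  -24 ]
R4 ← R4 − 12·R1
  [ 1   0   3   0  -2 ]
  [ 0   1  -3   2   0 ]
  [ 0   0   0   1   0 ]
  [ 0  -3   9  -6   0 ]
R4 ← R4 + 3·R2
  [ 1  0   3  0  -2 ]
  [ 0  1  -3  2   0 ]
  [ 0  0   0  1   0 ]
  [ 0  0   0  0   0 ]
R2 ← R2 − 2·R3
  [ 1  0   3  0  -2 ]
  [ 0  1  -3  0   0 ]
  [ 0  0   0  1   0 ]
  [ 0  0   0  0   0 ]

[[1, 0, 3, 0, -2], [0, 1, -3, 0, 0], [0, 0, 0, 1, 0], [0, 0, 0, 0, 0]]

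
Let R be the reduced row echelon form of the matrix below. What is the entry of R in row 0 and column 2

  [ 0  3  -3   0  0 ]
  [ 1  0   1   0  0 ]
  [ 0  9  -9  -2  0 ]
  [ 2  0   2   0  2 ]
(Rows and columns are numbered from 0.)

1

R1 <=> R2
  [ 1  0   1   0  0 ]
  [ 0  3  -3   0  0 ]
  [ 0  9  -9  -2  0 ]
  [ 2  0   2   0  2 ]
R4 → R4 − 2·R1
  [ 1  0   1   0  0 ]
  [ 0  3  -3   0  0 ]
  [ 0  9  -9  -2  0 ]
  [ 0  0   0   0  2 ]
R2 → 1/3·R2
  [ 1  0   1   0  0 ]
  [ 0  1  -1   0  0 ]
  [ 0  9  -9  -2  0 ]
  [ 0  0   0   0  2 ]
R3 → R3 − 9·R2
  [ 1  0   1   0  0 ]
  [ 0  1  -1   0  0 ]
  [ 0  0   0  -2  0 ]
  [ 0  0   0   0  2 ]
R3 → -1/2·R3
  [ 1  0   1  0  0 ]
  [ 0  1  -1  0  0 ]
  [ 0  0   0  1  0 ]
  [ 0  0   0  0  2 ]
R4 → 1/2·R4
  [ 1  0   1  0  0 ]
  [ 0  1  -1  0  0 ]
  [ 0  0   0  1  0 ]
  [ 0  0   0  0  1 ]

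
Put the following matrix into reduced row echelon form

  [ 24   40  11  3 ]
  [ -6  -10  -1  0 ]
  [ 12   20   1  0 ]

[[1, 5/3, 0, 0], [0, 0, 1, 0], [0, 0, 0, 1]]

R1 ← 1/24·R1
  [  1  5/3  11/24  1/8 ]
  [ -6  -10     -1    0 ]
  [ 12   20      1    0 ]
R2 ← R2 + 6·R1
  [  1  5/3  11/24  1/8 ]
  [  0    0    7/4  3/4 ]
  [ 12   20      1    0 ]
R3 ← R3 − 12·R1
  [ 1  5/3  11/24   1/8 ]
  [ 0    0    7/4   3/4 ]
  [ 0    0   -9/2  -3/2 ]
R2 ← 4/7·R2
  [ 1  5/3  11/24   1/8 ]
  [ 0    0      1   3/7 ]
  [ 0    0   -9/2  -3/2 ]
R3 ← R3 + 9/2·R2
  [ 1  5/3  11/24  1/8 ]
  [ 0    0      1  3/7 ]
  [ 0    0      0  3/7 ]
R3 ← 7/3·R3
  [ 1  5/3  11/24  1/8 ]
  [ 0    0      1  3/7 ]
  [ 0    0      0    1 ]
R2 ← R2 − 3/7·R3
  [ 1  5/3  11/24  1/8 ]
  [ 0    0      1    0 ]
  [ 0    0      0    1 ]
R1 ← R1 − 1/8·R3
  [ 1  5/3  11/24  0 ]
  [ 0    0      1  0 ]
  [ 0    0      0  1 ]
R1 ← R1 − 11/24·R2
  [ 1  5/3  0  0 ]
  [ 0    0  1  0 ]
  [ 0    0  0  1 ]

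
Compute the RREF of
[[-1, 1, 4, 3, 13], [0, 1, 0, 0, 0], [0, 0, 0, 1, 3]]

R1 → -1·R1
  [ 1  -1  -4  -3  -13 ]
  [ 0   1   0   0    0 ]
  [ 0   0   0   1    3 ]
R1 → R1 + 3·R3
  [ 1  -1  -4  0  -4 ]
  [ 0   1   0  0   0 ]
  [ 0   0   0  1   3 ]
R1 → R1 + R2
  [ 1  0  -4  0  -4 ]
  [ 0  1   0  0   0 ]
  [ 0  0   0  1   3 ]

[[1, 0, -4, 0, -4], [0, 1, 0, 0, 0], [0, 0, 0, 1, 3]]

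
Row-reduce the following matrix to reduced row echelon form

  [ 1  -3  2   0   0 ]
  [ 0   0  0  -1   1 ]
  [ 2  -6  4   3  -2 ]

[[1, -3, 2, 0, 0], [0, 0, 0, 1, 0], [0, 0, 0, 0, 1]]

ρ3 → ρ3 − 2·ρ1
  [ 1  -3  2   0   0 ]
  [ 0   0  0  -1   1 ]
  [ 0   0  0   3  -2 ]
ρ2 → -1·ρ2
  [ 1  -3  2  0   0 ]
  [ 0   0  0  1  -1 ]
  [ 0   0  0  3  -2 ]
ρ3 → ρ3 − 3·ρ2
  [ 1  -3  2  0   0 ]
  [ 0   0  0  1  -1 ]
  [ 0   0  0  0   1 ]
ρ2 → ρ2 + ρ3
  [ 1  -3  2  0  0 ]
  [ 0   0  0  1  0 ]
  [ 0   0  0  0  1 ]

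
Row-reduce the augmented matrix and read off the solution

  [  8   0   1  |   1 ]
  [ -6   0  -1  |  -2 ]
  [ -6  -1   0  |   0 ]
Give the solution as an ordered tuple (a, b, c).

(-1/2, 3, 5)

R1 := 1/8·R1
  [  1   0  1/8  |  1/8 ]
  [ -6   0   -1  |   -2 ]
  [ -6  -1    0  |    0 ]
R2 := R2 + 6·R1
  [  1   0   1/8  |   1/8 ]
  [  0   0  -1/4  |  -5/4 ]
  [ -6  -1     0  |     0 ]
R3 := R3 + 6·R1
  [ 1   0   1/8  |   1/8 ]
  [ 0   0  -1/4  |  -5/4 ]
  [ 0  -1   3/4  |   3/4 ]
R2 <=> R3
  [ 1   0   1/8  |   1/8 ]
  [ 0  -1   3/4  |   3/4 ]
  [ 0   0  -1/4  |  -5/4 ]
R2 := -1·R2
  [ 1  0   1/8  |   1/8 ]
  [ 0  1  -3/4  |  -3/4 ]
  [ 0  0  -1/4  |  -5/4 ]
R3 := -4·R3
  [ 1  0   1/8  |   1/8 ]
  [ 0  1  -3/4  |  -3/4 ]
  [ 0  0     1  |     5 ]
R2 := R2 + 3/4·R3
  [ 1  0  1/8  |  1/8 ]
  [ 0  1    0  |    3 ]
  [ 0  0    1  |    5 ]
R1 := R1 − 1/8·R3
  [ 1  0  0  |  -1/2 ]
  [ 0  1  0  |     3 ]
  [ 0  0  1  |     5 ]
Reading off the last column: a = -1/2, b = 3, c = 5.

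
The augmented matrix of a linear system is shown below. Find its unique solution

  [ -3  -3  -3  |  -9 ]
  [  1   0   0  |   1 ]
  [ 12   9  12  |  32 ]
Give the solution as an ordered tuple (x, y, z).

(1, 4/3, 2/3)

ρ1 ← -1/3·ρ1
  [  1  1   1  |   3 ]
  [  1  0   0  |   1 ]
  [ 12  9  12  |  32 ]
ρ2 ← ρ2 − ρ1
  [  1   1   1  |   3 ]
  [  0  -1  -1  |  -2 ]
  [ 12   9  12  |  32 ]
ρ3 ← ρ3 − 12·ρ1
  [ 1   1   1  |   3 ]
  [ 0  -1  -1  |  -2 ]
  [ 0  -3   0  |  -4 ]
ρ2 ← -1·ρ2
  [ 1   1  1  |   3 ]
  [ 0   1  1  |   2 ]
  [ 0  -3  0  |  -4 ]
ρ3 ← ρ3 + 3·ρ2
  [ 1  1  1  |  3 ]
  [ 0  1  1  |  2 ]
  [ 0  0  3  |  2 ]
ρ3 ← 1/3·ρ3
  [ 1  1  1  |    3 ]
  [ 0  1  1  |    2 ]
  [ 0  0  1  |  2/3 ]
ρ2 ← ρ2 − ρ3
  [ 1  1  1  |    3 ]
  [ 0  1  0  |  4/3 ]
  [ 0  0  1  |  2/3 ]
ρ1 ← ρ1 − ρ3
  [ 1  1  0  |  7/3 ]
  [ 0  1  0  |  4/3 ]
  [ 0  0  1  |  2/3 ]
ρ1 ← ρ1 − ρ2
  [ 1  0  0  |    1 ]
  [ 0  1  0  |  4/3 ]
  [ 0  0  1  |  2/3 ]
Reading off the last column: x = 1, y = 4/3, z = 2/3.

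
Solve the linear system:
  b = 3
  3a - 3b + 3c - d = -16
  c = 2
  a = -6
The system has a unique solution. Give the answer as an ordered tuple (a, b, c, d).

(-6, 3, 2, -5)

Form the augmented matrix and row-reduce:
  [ 0   1  0   0  |    3 ]
  [ 3  -3  3  -1  |  -16 ]
  [ 0   0  1   0  |    2 ]
  [ 1   0  0   0  |   -6 ]
Swap R1 and R2.
  [ 3  -3  3  -1  |  -16 ]
  [ 0   1  0   0  |    3 ]
  [ 0   0  1   0  |    2 ]
  [ 1   0  0   0  |   -6 ]
Multiply R1 by 1/3.
  [ 1  -1  1  -1/3  |  -16/3 ]
  [ 0   1  0     0  |      3 ]
  [ 0   0  1     0  |      2 ]
  [ 1   0  0     0  |     -6 ]
Subtract R1 from R4.
  [ 1  -1   1  -1/3  |  -16/3 ]
  [ 0   1   0     0  |      3 ]
  [ 0   0   1     0  |      2 ]
  [ 0   1  -1   1/3  |   -2/3 ]
Subtract R2 from R4.
  [ 1  -1   1  -1/3  |  -16/3 ]
  [ 0   1   0     0  |      3 ]
  [ 0   0   1     0  |      2 ]
  [ 0   0  -1   1/3  |  -11/3 ]
Add R3 to R4.
  [ 1  -1  1  -1/3  |  -16/3 ]
  [ 0   1  0     0  |      3 ]
  [ 0   0  1     0  |      2 ]
  [ 0   0  0   1/3  |   -5/3 ]
Multiply R4 by 3.
  [ 1  -1  1  -1/3  |  -16/3 ]
  [ 0   1  0     0  |      3 ]
  [ 0   0  1     0  |      2 ]
  [ 0   0  0     1  |     -5 ]
Add 1/3 times R4 to R1.
  [ 1  -1  1  0  |  -7 ]
  [ 0   1  0  0  |   3 ]
  [ 0   0  1  0  |   2 ]
  [ 0   0  0  1  |  -5 ]
Subtract R3 from R1.
  [ 1  -1  0  0  |  -9 ]
  [ 0   1  0  0  |   3 ]
  [ 0   0  1  0  |   2 ]
  [ 0   0  0  1  |  -5 ]
Add R2 to R1.
  [ 1  0  0  0  |  -6 ]
  [ 0  1  0  0  |   3 ]
  [ 0  0  1  0  |   2 ]
  [ 0  0  0  1  |  -5 ]
Reading off the last column: a = -6, b = 3, c = 2, d = -5.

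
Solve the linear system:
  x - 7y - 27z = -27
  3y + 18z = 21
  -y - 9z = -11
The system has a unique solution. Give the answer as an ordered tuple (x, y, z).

(2, -1, 4/3)

Form the augmented matrix and row-reduce:
  [ 1  -7  -27  |  -27 ]
  [ 0   3   18  |   21 ]
  [ 0  -1   -9  |  -11 ]
Multiply R2 by 1/3.
  [ 1  -7  -27  |  -27 ]
  [ 0   1    6  |    7 ]
  [ 0  -1   -9  |  -11 ]
Add R2 to R3.
  [ 1  -7  -27  |  -27 ]
  [ 0   1    6  |    7 ]
  [ 0   0   -3  |   -4 ]
Multiply R3 by -1/3.
  [ 1  -7  -27  |  -27 ]
  [ 0   1    6  |    7 ]
  [ 0   0    1  |  4/3 ]
Subtract 6 times R3 from R2.
  [ 1  -7  -27  |  -27 ]
  [ 0   1    0  |   -1 ]
  [ 0   0    1  |  4/3 ]
Add 27 times R3 to R1.
  [ 1  -7  0  |    9 ]
  [ 0   1  0  |   -1 ]
  [ 0   0  1  |  4/3 ]
Add 7 times R2 to R1.
  [ 1  0  0  |    2 ]
  [ 0  1  0  |   -1 ]
  [ 0  0  1  |  4/3 ]
Reading off the last column: x = 2, y = -1, z = 4/3.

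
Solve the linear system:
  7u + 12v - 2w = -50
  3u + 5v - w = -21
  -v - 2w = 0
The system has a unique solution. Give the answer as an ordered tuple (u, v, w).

(4, -6, 3)

Form the augmented matrix and row-reduce:
  [ 7  12  -2  |  -50 ]
  [ 3   5  -1  |  -21 ]
  [ 0  -1  -2  |    0 ]
R1 := 1/7·R1
  [ 1  12/7  -2/7  |  -50/7 ]
  [ 3     5    -1  |    -21 ]
  [ 0    -1    -2  |      0 ]
R2 := R2 − 3·R1
  [ 1  12/7  -2/7  |  -50/7 ]
  [ 0  -1/7  -1/7  |    3/7 ]
  [ 0    -1    -2  |      0 ]
R2 := -7·R2
  [ 1  12/7  -2/7  |  -50/7 ]
  [ 0     1     1  |     -3 ]
  [ 0    -1    -2  |      0 ]
R3 := R3 + R2
  [ 1  12/7  -2/7  |  -50/7 ]
  [ 0     1     1  |     -3 ]
  [ 0     0    -1  |     -3 ]
R3 := -1·R3
  [ 1  12/7  -2/7  |  -50/7 ]
  [ 0     1     1  |     -3 ]
  [ 0     0     1  |      3 ]
R2 := R2 − R3
  [ 1  12/7  -2/7  |  -50/7 ]
  [ 0     1     0  |     -6 ]
  [ 0     0     1  |      3 ]
R1 := R1 + 2/7·R3
  [ 1  12/7  0  |  -44/7 ]
  [ 0     1  0  |     -6 ]
  [ 0     0  1  |      3 ]
R1 := R1 − 12/7·R2
  [ 1  0  0  |   4 ]
  [ 0  1  0  |  -6 ]
  [ 0  0  1  |   3 ]
Reading off the last column: u = 4, v = -6, w = 3.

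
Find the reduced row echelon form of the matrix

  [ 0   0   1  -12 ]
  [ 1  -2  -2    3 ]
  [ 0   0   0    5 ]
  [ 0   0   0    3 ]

Swap r1 and r2.
  [ 1  -2  -2    3 ]
  [ 0   0   1  -12 ]
  [ 0   0   0    5 ]
  [ 0   0   0    3 ]
Multiply r3 by 1/5.
  [ 1  -2  -2    3 ]
  [ 0   0   1  -12 ]
  [ 0   0   0    1 ]
  [ 0   0   0    3 ]
Subtract 3 times r3 from r4.
  [ 1  -2  -2    3 ]
  [ 0   0   1  -12 ]
  [ 0   0   0    1 ]
  [ 0   0   0    0 ]
Add 12 times r3 to r2.
  [ 1  -2  -2  3 ]
  [ 0   0   1  0 ]
  [ 0   0   0  1 ]
  [ 0   0   0  0 ]
Subtract 3 times r3 from r1.
  [ 1  -2  -2  0 ]
  [ 0   0   1  0 ]
  [ 0   0   0  1 ]
  [ 0   0   0  0 ]
Add 2 times r2 to r1.
  [ 1  -2  0  0 ]
  [ 0   0  1  0 ]
  [ 0   0  0  1 ]
  [ 0   0  0  0 ]

[[1, -2, 0, 0], [0, 0, 1, 0], [0, 0, 0, 1], [0, 0, 0, 0]]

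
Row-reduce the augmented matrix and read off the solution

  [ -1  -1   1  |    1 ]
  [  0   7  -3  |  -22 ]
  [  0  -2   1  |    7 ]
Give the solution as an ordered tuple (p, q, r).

ρ1 := -1·ρ1
ρ2 := 1/7·ρ2
ρ3 := ρ3 + 2·ρ2
ρ3 := 7·ρ3
ρ2 := ρ2 + 3/7·ρ3
ρ1 := ρ1 + ρ3
ρ1 := ρ1 − ρ2
Reading off the last column: p = 5, q = -1, r = 5.

(5, -1, 5)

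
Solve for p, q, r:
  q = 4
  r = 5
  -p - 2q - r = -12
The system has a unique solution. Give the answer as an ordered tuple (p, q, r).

(-1, 4, 5)

Form the augmented matrix and row-reduce:
  [  0   1   0  |    4 ]
  [  0   0   1  |    5 ]
  [ -1  -2  -1  |  -12 ]
Swap ρ1 and ρ3.
  [ -1  -2  -1  |  -12 ]
  [  0   0   1  |    5 ]
  [  0   1   0  |    4 ]
Multiply ρ1 by -1.
  [ 1  2  1  |  12 ]
  [ 0  0  1  |   5 ]
  [ 0  1  0  |   4 ]
Swap ρ2 and ρ3.
  [ 1  2  1  |  12 ]
  [ 0  1  0  |   4 ]
  [ 0  0  1  |   5 ]
Subtract ρ3 from ρ1.
  [ 1  2  0  |  7 ]
  [ 0  1  0  |  4 ]
  [ 0  0  1  |  5 ]
Subtract 2 times ρ2 from ρ1.
  [ 1  0  0  |  -1 ]
  [ 0  1  0  |   4 ]
  [ 0  0  1  |   5 ]
Reading off the last column: p = -1, q = 4, r = 5.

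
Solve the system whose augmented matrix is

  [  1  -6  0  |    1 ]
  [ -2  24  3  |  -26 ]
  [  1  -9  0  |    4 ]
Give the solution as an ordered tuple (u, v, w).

R2 ← R2 + 2·R1
  [ 1  -6  0  |    1 ]
  [ 0  12  3  |  -24 ]
  [ 1  -9  0  |    4 ]
R3 ← R3 − R1
  [ 1  -6  0  |    1 ]
  [ 0  12  3  |  -24 ]
  [ 0  -3  0  |    3 ]
R2 ← 1/12·R2
  [ 1  -6    0  |   1 ]
  [ 0   1  1/4  |  -2 ]
  [ 0  -3    0  |   3 ]
R3 ← R3 + 3·R2
  [ 1  -6    0  |   1 ]
  [ 0   1  1/4  |  -2 ]
  [ 0   0  3/4  |  -3 ]
R3 ← 4/3·R3
  [ 1  -6    0  |   1 ]
  [ 0   1  1/4  |  -2 ]
  [ 0   0    1  |  -4 ]
R2 ← R2 − 1/4·R3
  [ 1  -6  0  |   1 ]
  [ 0   1  0  |  -1 ]
  [ 0   0  1  |  -4 ]
R1 ← R1 + 6·R2
  [ 1  0  0  |  -5 ]
  [ 0  1  0  |  -1 ]
  [ 0  0  1  |  -4 ]
Reading off the last column: u = -5, v = -1, w = -4.

(-5, -1, -4)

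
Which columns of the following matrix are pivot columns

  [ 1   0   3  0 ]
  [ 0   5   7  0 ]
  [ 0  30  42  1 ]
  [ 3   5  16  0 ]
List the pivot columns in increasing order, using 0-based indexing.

R4 ← R4 − 3·R1
  [ 1   0   3  0 ]
  [ 0   5   7  0 ]
  [ 0  30  42  1 ]
  [ 0   5   7  0 ]
R2 ← 1/5·R2
  [ 1   0    3  0 ]
  [ 0   1  7/5  0 ]
  [ 0  30   42  1 ]
  [ 0   5    7  0 ]
R3 ← R3 − 30·R2
  [ 1  0    3  0 ]
  [ 0  1  7/5  0 ]
  [ 0  0    0  1 ]
  [ 0  5    7  0 ]
R4 ← R4 − 5·R2
  [ 1  0    3  0 ]
  [ 0  1  7/5  0 ]
  [ 0  0    0  1 ]
  [ 0  0    0  0 ]
Pivot columns are the columns containing a leading 1.

0, 1, 3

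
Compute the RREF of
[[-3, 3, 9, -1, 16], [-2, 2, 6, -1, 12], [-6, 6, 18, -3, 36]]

R1 := -1/3·R1
  [  1  -1  -3  1/3  -16/3 ]
  [ -2   2   6   -1     12 ]
  [ -6   6  18   -3     36 ]
R2 := R2 + 2·R1
  [  1  -1  -3   1/3  -16/3 ]
  [  0   0   0  -1/3    4/3 ]
  [ -6   6  18    -3     36 ]
R3 := R3 + 6·R1
  [ 1  -1  -3   1/3  -16/3 ]
  [ 0   0   0  -1/3    4/3 ]
  [ 0   0   0    -1      4 ]
R2 := -3·R2
  [ 1  -1  -3  1/3  -16/3 ]
  [ 0   0   0    1     -4 ]
  [ 0   0   0   -1      4 ]
R3 := R3 + R2
  [ 1  -1  -3  1/3  -16/3 ]
  [ 0   0   0    1     -4 ]
  [ 0   0   0    0      0 ]
R1 := R1 − 1/3·R2
  [ 1  -1  -3  0  -4 ]
  [ 0   0   0  1  -4 ]
  [ 0   0   0  0   0 ]

[[1, -1, -3, 0, -4], [0, 0, 0, 1, -4], [0, 0, 0, 0, 0]]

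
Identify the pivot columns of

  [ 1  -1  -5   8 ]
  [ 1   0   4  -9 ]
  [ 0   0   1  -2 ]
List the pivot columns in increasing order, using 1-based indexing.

1, 2, 3

r2 → r2 − r1
r2 → r2 − 9·r3
r1 → r1 + 5·r3
r1 → r1 + r2
Pivot columns are the columns containing a leading 1.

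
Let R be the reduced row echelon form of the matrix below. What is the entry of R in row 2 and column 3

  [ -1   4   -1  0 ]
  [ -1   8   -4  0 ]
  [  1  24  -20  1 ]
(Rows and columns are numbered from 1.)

ρ1 ← -1·ρ1
ρ2 ← ρ2 + ρ1
ρ3 ← ρ3 − ρ1
ρ2 ← 1/4·ρ2
ρ3 ← ρ3 − 28·ρ2
ρ1 ← ρ1 + 4·ρ2

-3/4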